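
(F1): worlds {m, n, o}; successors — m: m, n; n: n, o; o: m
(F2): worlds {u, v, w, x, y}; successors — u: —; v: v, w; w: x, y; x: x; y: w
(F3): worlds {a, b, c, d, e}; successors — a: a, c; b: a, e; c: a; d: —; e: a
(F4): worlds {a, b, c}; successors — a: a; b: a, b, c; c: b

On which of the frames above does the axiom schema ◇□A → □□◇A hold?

This is the axiom for a generalized confluence (Geach) condition; its first-order frame correspondent is ∀x ∀y ∀z ((xRy ∧ xR²z) → ∃w (yRw ∧ zRw)).
(F1): fails — mRn, mR²o but no w with nRw and oRw.
(F2): fails — vRv, vR²w but no t with vRt and wRt.
(F3): ✓.
(F4): fails — bRa, bR²c but no w with aRw and cRw.

(F3)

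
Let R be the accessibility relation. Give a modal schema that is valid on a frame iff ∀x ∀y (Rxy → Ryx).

ψ → □◇ψ

A defining formula is ψ → □◇ψ (the B axiom).
Suppose ψ→□◇ψ is valid. Take Rxy and set V(ψ)={x}. Then ψ at x, so □◇ψ at x, so ◇ψ at y, so some z with Ryz has ψ; z=x, i.e. Ryx.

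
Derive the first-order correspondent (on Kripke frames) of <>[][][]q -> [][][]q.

forall x forall y forall z ((xRy & x R^3 z) -> exists w (y R^3 w & z = w))

This is a Sahlqvist (Geach-type) schema ◇^1□^3q → □^3◇^0q.
First-order correspondent: forall x forall y forall z ((xRy & x R^3 z) -> exists w (y R^3 w & z = w)).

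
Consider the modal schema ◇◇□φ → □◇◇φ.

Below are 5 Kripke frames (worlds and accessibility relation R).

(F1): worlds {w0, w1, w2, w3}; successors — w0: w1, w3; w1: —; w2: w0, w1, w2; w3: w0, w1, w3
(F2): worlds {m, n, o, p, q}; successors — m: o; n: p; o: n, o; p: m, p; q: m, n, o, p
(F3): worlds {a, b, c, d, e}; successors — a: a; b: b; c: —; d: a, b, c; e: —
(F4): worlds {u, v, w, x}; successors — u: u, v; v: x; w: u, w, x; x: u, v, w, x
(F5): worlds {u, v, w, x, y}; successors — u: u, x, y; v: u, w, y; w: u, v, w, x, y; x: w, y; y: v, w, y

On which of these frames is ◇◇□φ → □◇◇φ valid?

This is the axiom for a generalized confluence (Geach) condition; its first-order frame correspondent is ∀x ∀y ∀z ((xR²y ∧ xRz) → ∃w (yRw ∧ zR²w)).
(F1): fails — w0R²w0, w0Rw1 but no w with w0Rw and w1R²w.
(F2): fails — oR²o, oRn but no w with oRw and nR²w.
(F3): fails — dR²a, dRb but no w with aRw and bR²w.
(F4): condition met.
(F5): condition met.

(F4), (F5)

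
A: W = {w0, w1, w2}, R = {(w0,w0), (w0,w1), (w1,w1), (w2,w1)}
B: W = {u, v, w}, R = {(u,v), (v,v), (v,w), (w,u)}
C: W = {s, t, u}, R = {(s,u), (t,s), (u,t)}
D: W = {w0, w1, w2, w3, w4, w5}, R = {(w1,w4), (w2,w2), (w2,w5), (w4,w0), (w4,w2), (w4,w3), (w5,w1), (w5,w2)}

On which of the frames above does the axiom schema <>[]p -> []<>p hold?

A, C

This is the axiom for convergence; its first-order frame correspondent is forall x forall y forall z (Rxy & Rxz -> exists w (Ryw & Rzw)).
A: satisfies the condition.
B: fails — Rvv and Rvw but v and w have no common successor.
C: satisfies the condition.
D: fails — Rw4w2 and Rw4w0 but w2 and w0 have no common successor.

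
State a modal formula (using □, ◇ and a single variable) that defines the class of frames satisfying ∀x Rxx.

This is reflexivity; the standard corresponding axiom is T: □p → p.
Suppose □p→p is valid. At any x set V(p)={w : Rxw}. Then □p holds at x, so p holds at x, i.e. Rxx.

□p → p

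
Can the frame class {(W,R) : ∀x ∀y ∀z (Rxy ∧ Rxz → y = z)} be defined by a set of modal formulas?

Definable; ◇q → □q defines it

Yes: it is partial functionality, defined by the CD schema ◇q → □q.
Suppose ◇q→□q is valid. Take Rxy, Rxz and set V(q)={y}. Then ◇q at x, so □q at x, so q at z, i.e. z=y.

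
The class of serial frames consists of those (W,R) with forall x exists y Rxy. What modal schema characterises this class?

This is seriality; the standard corresponding axiom is D: □q → ◇q.
Suppose □q→◇q is valid. At any x set V(q)=W. Then □q at x, so ◇q at x, so x has a successor.

□q → ◇q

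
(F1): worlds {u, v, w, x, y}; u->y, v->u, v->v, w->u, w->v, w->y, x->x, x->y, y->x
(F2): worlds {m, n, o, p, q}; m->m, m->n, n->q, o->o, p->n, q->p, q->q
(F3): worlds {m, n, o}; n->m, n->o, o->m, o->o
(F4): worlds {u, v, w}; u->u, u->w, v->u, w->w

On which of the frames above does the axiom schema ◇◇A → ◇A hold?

(F3)

The schema corresponds to a generalized confluence (Geach) condition: ∀x ∀y (xR²y → ∃w (y = w ∧ xRw)).
(F1): fails — uR²x but no t with x=t and uRt.
(F2): fails — mR²q but no w with q=w and mRw.
(F3): satisfies the condition.
(F4): fails — vR²w but no t with w=t and vRt.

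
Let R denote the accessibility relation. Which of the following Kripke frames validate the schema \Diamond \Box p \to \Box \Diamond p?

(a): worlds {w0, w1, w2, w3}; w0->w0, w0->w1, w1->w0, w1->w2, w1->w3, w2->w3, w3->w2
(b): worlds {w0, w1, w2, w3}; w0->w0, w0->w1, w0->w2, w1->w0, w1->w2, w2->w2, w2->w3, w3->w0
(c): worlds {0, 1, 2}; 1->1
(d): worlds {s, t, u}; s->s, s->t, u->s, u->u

This is the axiom for convergence; its first-order frame correspondent is \forall x \forall y \forall z (Rxy \wedge Rxz \to \exists w (Ryw \wedge Rzw)).
(a): fails — Rw1w2 and Rw1w0 but w2 and w0 have no common successor.
(b): fails — Rw2w2 and Rw2w3 but w2 and w3 have no common successor.
(c): condition met.
(d): fails — Rss and Rst but s and t have no common successor.

(c)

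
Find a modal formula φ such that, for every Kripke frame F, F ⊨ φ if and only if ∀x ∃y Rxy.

A defining formula is □q → ◇q (the D axiom).
Suppose □q→◇q is valid. At any x set V(q)=W. Then □q at x, so ◇q at x, so x has a successor.

□q → ◇q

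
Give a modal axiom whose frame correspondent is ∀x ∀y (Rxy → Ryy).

This is shift-reflexivity; the standard corresponding axiom is T□: □(□r → r).
Suppose □(□r→r) is valid. Take Rxy and set V(r)={w : Ryw}. Then at y, □r holds; since □(□r→r) at x, □r→r at y, so r at y, i.e. Ryy.

□(□r → r)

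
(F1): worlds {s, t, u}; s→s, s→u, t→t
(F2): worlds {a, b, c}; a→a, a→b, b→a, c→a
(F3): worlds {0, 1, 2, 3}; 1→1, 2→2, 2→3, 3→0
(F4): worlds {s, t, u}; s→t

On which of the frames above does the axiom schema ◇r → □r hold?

(F4)

This is the axiom for partial functionality; its first-order frame correspondent is ∀x ∀y ∀z (Rxy ∧ Rxz → y = z).
(F1): fails — s sees both s and u.
(F2): fails — a sees both a and b.
(F3): fails — 2 sees both 2 and 3.
(F4): ✓.
Valid on: (F4).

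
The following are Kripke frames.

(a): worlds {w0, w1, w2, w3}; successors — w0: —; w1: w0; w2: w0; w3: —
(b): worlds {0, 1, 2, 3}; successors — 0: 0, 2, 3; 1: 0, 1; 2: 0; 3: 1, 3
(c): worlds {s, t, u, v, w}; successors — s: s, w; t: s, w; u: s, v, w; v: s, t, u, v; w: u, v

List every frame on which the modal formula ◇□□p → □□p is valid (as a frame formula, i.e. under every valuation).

(a)

The schema corresponds to a generalized confluence (Geach) condition: ∀x ∀y ∀z ((xRy ∧ xR²z) → ∃w (yR²w ∧ z = w)).
(a): holds.
(b): fails — 0R2, 0R²1 but no w with 2R²w and 1=w.
(c): fails — uRs, uR²t but no w* with sR²w* and t=w*.
Valid on: (a).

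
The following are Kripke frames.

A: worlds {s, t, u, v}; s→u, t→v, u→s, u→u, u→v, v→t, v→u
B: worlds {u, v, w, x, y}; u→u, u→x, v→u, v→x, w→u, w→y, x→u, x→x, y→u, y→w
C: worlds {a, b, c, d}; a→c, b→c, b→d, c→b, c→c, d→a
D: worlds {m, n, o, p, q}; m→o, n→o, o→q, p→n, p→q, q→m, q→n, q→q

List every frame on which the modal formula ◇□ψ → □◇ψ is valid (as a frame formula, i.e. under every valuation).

Frame correspondent (Sahlqvist): ∀x ∀y ∀z (Rxy ∧ Rxz → ∃w (Ryw ∧ Rzw)) — i.e. convergence.
A: satisfies the condition.
B: satisfies the condition.
C: fails — Rbc and Rbd but c and d have no common successor.
D: fails — Rpn and Rpq but n and q have no common successor.

A, B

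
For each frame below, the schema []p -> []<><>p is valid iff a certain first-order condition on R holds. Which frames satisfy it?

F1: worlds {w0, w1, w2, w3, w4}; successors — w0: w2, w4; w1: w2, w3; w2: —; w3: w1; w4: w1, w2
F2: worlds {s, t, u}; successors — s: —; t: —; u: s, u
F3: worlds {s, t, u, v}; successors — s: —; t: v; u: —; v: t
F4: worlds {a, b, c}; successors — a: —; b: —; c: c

The schema corresponds to a generalized confluence (Geach) condition: forall x forall z (xRz -> exists w (xRw & z R^2 w)).
F1: fails — w0Rw2 but no w with w0Rw and w2R²w.
F2: fails — uRs but no w with uRw and sR²w.
F3: ✓.
F4: ✓.
Valid on: F3, F4.

F3, F4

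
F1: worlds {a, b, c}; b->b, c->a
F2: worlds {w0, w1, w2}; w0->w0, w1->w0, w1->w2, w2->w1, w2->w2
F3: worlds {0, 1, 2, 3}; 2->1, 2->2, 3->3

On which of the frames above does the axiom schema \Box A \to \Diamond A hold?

F2

The schema corresponds to seriality: \forall x \exists y Rxy.
F1: fails — world a has no successor.
F2: ✓.
F3: fails — world 0 has no successor.
Valid on: F2.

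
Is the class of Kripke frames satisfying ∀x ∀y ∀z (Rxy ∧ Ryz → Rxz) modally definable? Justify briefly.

This is a Sahlqvist condition; the 4 axiom □q → □□q defines it.

Yes — defined by □q → □□q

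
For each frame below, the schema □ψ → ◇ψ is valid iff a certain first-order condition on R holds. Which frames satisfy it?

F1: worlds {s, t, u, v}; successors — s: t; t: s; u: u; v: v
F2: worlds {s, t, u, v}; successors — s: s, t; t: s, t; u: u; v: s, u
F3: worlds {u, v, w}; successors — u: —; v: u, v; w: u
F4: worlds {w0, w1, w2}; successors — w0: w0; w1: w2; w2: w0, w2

F1, F2, F4

This is the axiom for seriality; its first-order frame correspondent is ∀x ∃y Rxy.
F1: condition met.
F2: condition met.
F3: fails — world u has no successor.
F4: condition met.
Valid on: F1, F2, F4.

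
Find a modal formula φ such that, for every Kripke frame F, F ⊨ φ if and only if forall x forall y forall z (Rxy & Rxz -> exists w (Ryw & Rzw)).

◇□ψ → □◇ψ

The condition is convergence. The .2 schema ◇□ψ → □◇ψ defines it.
Suppose ◇□ψ→□◇ψ is valid. Take Rxy, Rxz and set V(ψ)={w : Ryw}. Then □ψ at y so ◇□ψ at x, so □◇ψ at x, so ◇ψ at z, giving w with Rzw and Ryw.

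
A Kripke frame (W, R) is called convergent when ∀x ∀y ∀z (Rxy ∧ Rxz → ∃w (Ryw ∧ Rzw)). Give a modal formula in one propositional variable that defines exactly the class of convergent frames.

This is convergence; the standard corresponding axiom is .2: ◇□ψ → □◇ψ.
Suppose ◇□ψ→□◇ψ is valid. Take Rxy, Rxz and set V(ψ)={w : Ryw}. Then □ψ at y so ◇□ψ at x, so □◇ψ at x, so ◇ψ at z, giving w with Rzw and Ryw.

◇□ψ → □◇ψ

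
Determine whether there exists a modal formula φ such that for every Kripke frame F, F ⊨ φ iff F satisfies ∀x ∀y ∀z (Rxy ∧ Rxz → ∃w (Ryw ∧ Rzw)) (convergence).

This is a Sahlqvist condition; the .2 axiom ◇□q → □◇q defines it.

Definable; ◇□q → □◇q defines it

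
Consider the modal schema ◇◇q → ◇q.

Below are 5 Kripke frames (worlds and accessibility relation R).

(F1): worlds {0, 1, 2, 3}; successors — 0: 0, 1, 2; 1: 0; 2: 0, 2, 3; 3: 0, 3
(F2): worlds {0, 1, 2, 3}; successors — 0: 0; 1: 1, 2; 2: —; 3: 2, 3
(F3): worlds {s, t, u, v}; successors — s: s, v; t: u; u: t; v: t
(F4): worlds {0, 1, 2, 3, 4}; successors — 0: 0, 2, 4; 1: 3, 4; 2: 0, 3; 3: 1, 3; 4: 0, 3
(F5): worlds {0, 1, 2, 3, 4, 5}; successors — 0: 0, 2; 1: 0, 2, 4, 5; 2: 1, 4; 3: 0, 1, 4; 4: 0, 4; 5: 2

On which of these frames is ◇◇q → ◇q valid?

(F2)

Frame correspondent (Sahlqvist): ∀x ∀y ∀z (Rxy ∧ Ryz → Rxz) — i.e. transitivity.
(F1): fails — R10 and R02 but not R12.
(F2): ✓.
(F3): fails — Rut and Rtu but not Ruu.
(F4): fails — R02 and R23 but not R03.
(F5): fails — R02 and R21 but not R01.
Valid on: (F2).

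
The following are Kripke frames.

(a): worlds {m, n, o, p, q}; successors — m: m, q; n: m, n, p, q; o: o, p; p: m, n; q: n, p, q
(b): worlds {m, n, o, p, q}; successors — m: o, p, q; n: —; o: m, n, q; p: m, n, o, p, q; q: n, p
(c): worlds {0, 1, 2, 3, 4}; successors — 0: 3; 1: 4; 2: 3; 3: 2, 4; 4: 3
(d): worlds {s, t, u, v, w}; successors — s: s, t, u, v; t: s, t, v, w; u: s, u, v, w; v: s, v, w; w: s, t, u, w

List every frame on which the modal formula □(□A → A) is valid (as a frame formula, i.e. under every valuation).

This is the axiom for shift-reflexivity; its first-order frame correspondent is ∀x ∀y (Rxy → Ryy).
(a): fails — Rop but not Rpp.
(b): fails — Rom but not Rmm.
(c): fails — R34 but not R44.
(d): condition met.
Valid on: (d).

(d)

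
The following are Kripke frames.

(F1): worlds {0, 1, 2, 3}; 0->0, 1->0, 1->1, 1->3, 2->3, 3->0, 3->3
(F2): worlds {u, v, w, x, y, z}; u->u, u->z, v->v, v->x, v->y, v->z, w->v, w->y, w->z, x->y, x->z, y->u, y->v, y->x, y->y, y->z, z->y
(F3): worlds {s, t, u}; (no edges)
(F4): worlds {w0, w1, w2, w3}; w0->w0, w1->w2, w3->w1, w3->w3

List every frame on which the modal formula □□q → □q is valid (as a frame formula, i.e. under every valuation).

This is the axiom for density; its first-order frame correspondent is ∀x ∀y (Rxy → ∃z (Rxz ∧ Rzy)).
(F1): ✓.
(F2): ✓.
(F3): ✓.
(F4): fails — Rw1w2 but no z with Rw1z and Rzw2.

(F1), (F2), (F3)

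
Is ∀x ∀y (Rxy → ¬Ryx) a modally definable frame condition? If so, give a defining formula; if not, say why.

If a class were modally definable it would be closed under surjective bounded morphisms (Goldblatt–Thomason).
The 5-cycle (worlds s,t,u,v,w with s→t→u→v→w→s) is asymmetric. Mapping every world to a single reflexive point • is a surjective bounded morphism, and the reflexive point is not asymmetric (R•• but asymmetry requires ¬R••).
So the class is not modally definable.

Not modally definable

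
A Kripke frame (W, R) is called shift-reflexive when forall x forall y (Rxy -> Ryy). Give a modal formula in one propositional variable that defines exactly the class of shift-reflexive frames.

A defining formula is □(□p → p) (the T□ axiom).
Suppose □(□p→p) is valid. Take Rxy and set V(p)={w : Ryw}. Then at y, □p holds; since □(□p→p) at x, □p→p at y, so p at y, i.e. Ryy.

□(□p → p)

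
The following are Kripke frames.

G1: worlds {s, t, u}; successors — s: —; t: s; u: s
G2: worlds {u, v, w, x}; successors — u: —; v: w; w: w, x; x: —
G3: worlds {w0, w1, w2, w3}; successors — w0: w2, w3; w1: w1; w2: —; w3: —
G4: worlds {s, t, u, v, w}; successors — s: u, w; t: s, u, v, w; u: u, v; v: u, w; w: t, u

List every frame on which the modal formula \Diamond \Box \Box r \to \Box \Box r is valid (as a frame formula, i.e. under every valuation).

G1, G3

This is the axiom for a generalized confluence (Geach) condition; its first-order frame correspondent is \forall x \forall y \forall z ((xRy \wedge x R^2 z) \to \exists w (y R^2 w \wedge z = w)).
G1: ✓.
G2: fails — wRx, wR²w but no t with xR²t and w=t.
G3: ✓.
G4: fails — sRu, sR²t but no w* with uR²w* and t=w*.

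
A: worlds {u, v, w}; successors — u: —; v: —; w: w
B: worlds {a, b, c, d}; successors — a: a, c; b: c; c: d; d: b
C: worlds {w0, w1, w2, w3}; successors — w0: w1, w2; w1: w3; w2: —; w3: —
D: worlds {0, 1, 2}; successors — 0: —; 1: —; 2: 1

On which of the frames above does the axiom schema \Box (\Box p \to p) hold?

Frame correspondent (Sahlqvist): \forall x \forall y (Rxy \to Ryy) — i.e. shift-reflexivity.
A: condition met.
B: fails — Rbc but not Rcc.
C: fails — Rw0w1 but not Rw1w1.
D: fails — R21 but not R11.
Valid on: A.

A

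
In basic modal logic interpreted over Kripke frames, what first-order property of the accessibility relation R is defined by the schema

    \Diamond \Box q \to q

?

Replacing q by ¬q and contraposing gives the equivalent schema q → □◇q.
Suppose q→□◇q is valid. Take Rxy and set V(q)={x}. Then q at x, so □◇q at x, so ◇q at y, so some z with Ryz has q; z=x, i.e. Ryx.

symmetry: \forall x \forall y (Rxy \to Ryx)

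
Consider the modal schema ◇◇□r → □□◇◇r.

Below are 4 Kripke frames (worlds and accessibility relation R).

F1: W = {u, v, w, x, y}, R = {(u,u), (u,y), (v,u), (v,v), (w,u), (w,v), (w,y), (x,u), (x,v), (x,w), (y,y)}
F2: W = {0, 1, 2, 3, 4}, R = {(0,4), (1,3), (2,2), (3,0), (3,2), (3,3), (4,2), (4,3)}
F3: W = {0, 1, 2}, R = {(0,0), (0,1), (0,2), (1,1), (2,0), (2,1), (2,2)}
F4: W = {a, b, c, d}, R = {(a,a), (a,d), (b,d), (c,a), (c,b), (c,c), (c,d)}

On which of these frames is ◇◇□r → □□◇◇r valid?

F3

Frame correspondent (Sahlqvist): ∀x ∀y ∀z ((xR²y ∧ xR²z) → ∃w (yRw ∧ zR²w)) — i.e. a generalized confluence (Geach) condition.
F1: fails — vR²v, vR²y but no t with vRt and yR²t.
F2: fails — 1R²0, 1R²0 but no w with 0Rw and 0R²w.
F3: ✓.
F4: fails — aR²a, aR²d but no w with aRw and dR²w.
Valid on: F3.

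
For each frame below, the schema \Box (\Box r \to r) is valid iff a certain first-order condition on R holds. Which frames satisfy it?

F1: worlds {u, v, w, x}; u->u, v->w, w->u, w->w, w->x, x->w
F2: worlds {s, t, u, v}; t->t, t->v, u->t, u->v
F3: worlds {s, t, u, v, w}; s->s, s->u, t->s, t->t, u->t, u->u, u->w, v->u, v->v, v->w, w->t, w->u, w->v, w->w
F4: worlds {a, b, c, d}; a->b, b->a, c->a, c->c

The schema corresponds to shift-reflexivity: \forall x \forall y (Rxy \to Ryy).
F1: fails — Rwx but not Rxx.
F2: fails — Ruv but not Rvv.
F3: satisfies the condition.
F4: fails — Rca but not Raa.

F3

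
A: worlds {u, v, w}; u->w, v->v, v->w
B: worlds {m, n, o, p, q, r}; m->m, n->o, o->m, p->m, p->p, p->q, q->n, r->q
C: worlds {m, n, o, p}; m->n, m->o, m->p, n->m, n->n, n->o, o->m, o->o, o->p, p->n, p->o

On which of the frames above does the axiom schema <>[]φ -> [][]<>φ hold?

This is the axiom for a generalized confluence (Geach) condition; its first-order frame correspondent is forall x forall y forall z ((xRy & x R^2 z) -> exists w (yRw & zRw)).
A: fails — vRv, vR²w but no t with vRt and wRt.
B: fails — pRm, pR²n but no w with mRw and nRw.
C: condition met.
Valid on: C.

C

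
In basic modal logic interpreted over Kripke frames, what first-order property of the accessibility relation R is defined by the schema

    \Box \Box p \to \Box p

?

Suppose □□p→□p is valid. Take Rxy and set V(p)={w : xR²w}. Then □□p at x, so □p at x, so p at y, i.e. ∃z(Rxz∧Rzy).
The converse is a direct semantic check.
Frame condition: \forall x \forall y (Rxy \to \exists z (Rxz \wedge Rzy)).

density: \forall x \forall y (Rxy \to \exists z (Rxz \wedge Rzy))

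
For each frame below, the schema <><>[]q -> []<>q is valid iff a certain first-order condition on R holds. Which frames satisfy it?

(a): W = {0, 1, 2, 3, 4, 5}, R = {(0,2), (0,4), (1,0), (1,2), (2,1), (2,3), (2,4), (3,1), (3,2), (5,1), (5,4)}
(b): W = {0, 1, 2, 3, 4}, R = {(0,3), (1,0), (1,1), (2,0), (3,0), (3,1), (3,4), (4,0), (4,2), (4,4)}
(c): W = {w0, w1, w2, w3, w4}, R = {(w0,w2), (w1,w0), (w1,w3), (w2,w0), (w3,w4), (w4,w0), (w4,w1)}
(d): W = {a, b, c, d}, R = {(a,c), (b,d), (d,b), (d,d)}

(d)

The schema corresponds to a generalized confluence (Geach) condition: forall x forall y forall z ((x R^2 y & xRz) -> exists w (yRw & zRw)).
(a): fails — 0R²1, 0R2 but no w with 1Rw and 2Rw.
(b): fails — 0R²0, 0R3 but no w with 0Rw and 3Rw.
(c): fails — w0R²w0, w0Rw2 but no w with w0Rw and w2Rw.
(d): holds.
Valid on: (d).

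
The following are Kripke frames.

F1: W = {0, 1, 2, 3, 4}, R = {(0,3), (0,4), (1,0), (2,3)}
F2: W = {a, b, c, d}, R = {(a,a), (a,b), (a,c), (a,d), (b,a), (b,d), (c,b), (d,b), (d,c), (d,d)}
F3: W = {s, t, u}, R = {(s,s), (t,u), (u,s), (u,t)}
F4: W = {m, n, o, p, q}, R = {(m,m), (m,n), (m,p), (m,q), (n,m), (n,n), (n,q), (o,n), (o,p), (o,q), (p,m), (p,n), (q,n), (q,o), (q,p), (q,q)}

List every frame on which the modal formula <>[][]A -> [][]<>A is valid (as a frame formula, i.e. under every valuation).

This is the axiom for a generalized confluence (Geach) condition; its first-order frame correspondent is forall x forall y forall z ((xRy & x R^2 z) -> exists w (y R^2 w & zRw)).
F1: fails — 1R0, 1R²3 but no w with 0R²w and 3Rw.
F2: fails — aRc, aR²c but no w with cR²w and cRw.
F3: ✓.
F4: ✓.
Valid on: F3, F4.

F3, F4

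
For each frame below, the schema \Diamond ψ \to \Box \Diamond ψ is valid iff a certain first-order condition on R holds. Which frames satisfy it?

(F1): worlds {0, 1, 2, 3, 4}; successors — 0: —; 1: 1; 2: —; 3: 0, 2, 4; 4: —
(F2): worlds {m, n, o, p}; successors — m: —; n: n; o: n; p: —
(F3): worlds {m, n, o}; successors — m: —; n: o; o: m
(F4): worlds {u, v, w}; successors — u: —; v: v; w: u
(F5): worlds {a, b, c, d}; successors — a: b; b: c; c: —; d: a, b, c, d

(F2)

This is the axiom for the Euclidean property; its first-order frame correspondent is \forall x \forall y \forall z (Rxy \wedge Rxz \to Ryz).
(F1): fails — R34 and R34 but not R44.
(F2): satisfies the condition.
(F3): fails — Rno and Rno but not Roo.
(F4): fails — Rwu and Rwu but not Ruu.
(F5): fails — Rab and Rab but not Rbb.
Valid on: (F2).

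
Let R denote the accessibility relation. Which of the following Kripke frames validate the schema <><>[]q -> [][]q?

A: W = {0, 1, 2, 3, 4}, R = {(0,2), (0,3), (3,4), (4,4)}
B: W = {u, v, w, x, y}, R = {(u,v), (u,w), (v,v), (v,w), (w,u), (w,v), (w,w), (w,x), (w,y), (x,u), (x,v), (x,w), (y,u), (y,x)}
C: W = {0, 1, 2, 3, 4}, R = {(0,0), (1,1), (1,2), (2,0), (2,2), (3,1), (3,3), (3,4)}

A

This is the axiom for a generalized confluence (Geach) condition; its first-order frame correspondent is forall x forall y forall z ((x R^2 y & x R^2 z) -> exists w (yRw & z = w)).
A: condition met.
B: fails — uR²u, uR²u but no t with uRt and u=t.
C: fails — 1R²0, 1R²1 but no w with 0Rw and 1=w.
Valid on: A.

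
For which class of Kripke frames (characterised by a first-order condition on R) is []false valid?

Emptiness of R

□⊥ is valid iff no world has any successor (otherwise □⊥ fails at any world with one).
Conversely, on a frame with emptiness of R the schema holds at every world under every valuation.
So the correspondent is emptiness of R.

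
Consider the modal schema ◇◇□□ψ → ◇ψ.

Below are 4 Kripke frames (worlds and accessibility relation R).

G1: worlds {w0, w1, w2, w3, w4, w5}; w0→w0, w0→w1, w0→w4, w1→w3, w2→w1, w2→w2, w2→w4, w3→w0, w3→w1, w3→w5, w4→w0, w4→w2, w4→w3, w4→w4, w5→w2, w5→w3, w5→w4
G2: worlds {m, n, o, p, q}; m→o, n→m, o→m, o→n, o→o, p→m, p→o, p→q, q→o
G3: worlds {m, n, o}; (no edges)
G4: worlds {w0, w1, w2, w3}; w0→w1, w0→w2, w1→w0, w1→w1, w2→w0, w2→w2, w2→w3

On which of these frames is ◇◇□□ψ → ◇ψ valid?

The schema corresponds to a generalized confluence (Geach) condition: ∀x ∀y (xR²y → ∃w (yR²w ∧ xRw)).
G1: fails — w1R²w1 but no w with w1R²w and w1Rw.
G2: holds.
G3: holds.
G4: fails — w0R²w3 but no w with w3R²w and w0Rw.

G2, G3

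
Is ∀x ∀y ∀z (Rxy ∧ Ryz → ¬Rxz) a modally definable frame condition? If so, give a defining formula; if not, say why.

If a class were modally definable it would be closed under surjective bounded morphisms (Goldblatt–Thomason).
The 3-cycle (worlds a,b,c with a→b→c→a) is intransitive. Mapping every world to a single reflexive point • is a surjective bounded morphism; the reflexive point is not intransitive (R••∧R•• but R••).
Hence intransitivity is not modally definable.

No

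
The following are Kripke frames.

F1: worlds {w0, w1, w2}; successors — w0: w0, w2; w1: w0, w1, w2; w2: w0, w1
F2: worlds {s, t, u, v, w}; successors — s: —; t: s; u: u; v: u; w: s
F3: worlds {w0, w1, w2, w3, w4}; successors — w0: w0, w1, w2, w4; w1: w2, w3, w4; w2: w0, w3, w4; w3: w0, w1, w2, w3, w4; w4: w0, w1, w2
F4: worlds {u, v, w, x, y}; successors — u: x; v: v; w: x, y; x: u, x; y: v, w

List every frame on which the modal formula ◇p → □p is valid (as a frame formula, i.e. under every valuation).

The schema corresponds to partial functionality: ∀x ∀y ∀z (Rxy ∧ Rxz → y = z).
F1: fails — w0 sees both w0 and w2.
F2: satisfies the condition.
F3: fails — w0 sees both w0 and w1.
F4: fails — w sees both x and y.
Valid on: F2.

F2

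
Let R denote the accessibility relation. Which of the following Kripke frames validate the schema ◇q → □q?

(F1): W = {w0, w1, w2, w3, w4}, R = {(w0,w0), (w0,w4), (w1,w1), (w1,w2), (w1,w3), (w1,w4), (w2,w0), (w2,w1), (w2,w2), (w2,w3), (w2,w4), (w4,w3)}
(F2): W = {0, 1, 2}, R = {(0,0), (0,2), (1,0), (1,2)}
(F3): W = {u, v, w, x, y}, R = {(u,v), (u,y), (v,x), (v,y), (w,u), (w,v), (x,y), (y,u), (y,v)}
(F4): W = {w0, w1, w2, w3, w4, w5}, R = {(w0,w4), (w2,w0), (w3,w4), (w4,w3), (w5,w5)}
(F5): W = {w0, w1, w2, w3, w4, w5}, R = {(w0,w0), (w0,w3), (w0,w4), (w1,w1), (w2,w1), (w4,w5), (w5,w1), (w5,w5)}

This is the axiom for partial functionality; its first-order frame correspondent is ∀x ∀y ∀z (Rxy ∧ Rxz → y = z).
(F1): fails — w0 sees both w0 and w4.
(F2): fails — 0 sees both 0 and 2.
(F3): fails — u sees both v and y.
(F4): condition met.
(F5): fails — w0 sees both w0 and w3.
Valid on: (F4).

(F4)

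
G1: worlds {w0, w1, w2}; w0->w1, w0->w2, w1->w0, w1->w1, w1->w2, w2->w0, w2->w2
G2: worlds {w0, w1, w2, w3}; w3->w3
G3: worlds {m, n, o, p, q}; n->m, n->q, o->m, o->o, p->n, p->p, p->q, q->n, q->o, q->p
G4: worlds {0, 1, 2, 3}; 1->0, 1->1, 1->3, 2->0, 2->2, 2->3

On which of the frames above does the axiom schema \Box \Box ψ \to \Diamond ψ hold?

The schema corresponds to a generalized confluence (Geach) condition: \forall x \exists w (x R^2 w \wedge xRw).
G1: condition met.
G2: fails — at w0 but no w with w0R²w and w0Rw.
G3: fails — at m but no w with mR²w and mRw.
G4: fails — at 0 but no w with 0R²w and 0Rw.
Valid on: G1.

G1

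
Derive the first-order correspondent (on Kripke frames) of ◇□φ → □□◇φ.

This is a Sahlqvist (Geach-type) schema ◇^1□^1φ → □^2◇^1φ.
Minimal-valuation argument: fix x; take any y with xR^1y and any z with xR^2z. Set V(φ) to the set of worlds R-reachable from y in exactly 1 step. Then □^1φ holds at y, so the antecedent holds at x; validity forces ◇^1φ at z, giving a w with zR^1w and yR^1w.
First-order correspondent: ∀x ∀y ∀z ((xRy ∧ xR²z) → ∃w (yRw ∧ zRw)).

∀x ∀y ∀z ((xRy ∧ xR²z) → ∃w (yRw ∧ zRw))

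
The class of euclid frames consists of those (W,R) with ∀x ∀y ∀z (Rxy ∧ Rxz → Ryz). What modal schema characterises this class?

The condition is the Euclidean property. The 5 schema ◇s → □◇s defines it.
Suppose ◇s→□◇s is valid. Take Rxy, Rxz and set V(s)={y}. Then ◇s at x, so □◇s at x, so ◇s at z, so some w with Rzw has s; w=y, i.e. Rzy. By symmetry of the argument, Ryz.

◇s → □◇s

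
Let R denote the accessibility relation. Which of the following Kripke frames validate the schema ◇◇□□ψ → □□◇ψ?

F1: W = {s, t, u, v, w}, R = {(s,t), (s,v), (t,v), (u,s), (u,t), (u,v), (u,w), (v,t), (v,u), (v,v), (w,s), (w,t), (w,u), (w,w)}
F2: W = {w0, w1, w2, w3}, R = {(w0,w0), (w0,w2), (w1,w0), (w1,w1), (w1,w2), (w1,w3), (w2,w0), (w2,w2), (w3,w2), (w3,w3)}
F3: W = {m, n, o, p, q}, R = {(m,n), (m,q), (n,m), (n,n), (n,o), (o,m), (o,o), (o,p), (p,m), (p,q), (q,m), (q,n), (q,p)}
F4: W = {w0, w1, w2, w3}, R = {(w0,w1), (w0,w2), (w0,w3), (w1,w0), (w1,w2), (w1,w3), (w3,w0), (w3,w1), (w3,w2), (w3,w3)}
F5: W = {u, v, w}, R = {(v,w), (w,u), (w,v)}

F1, F2, F3

Frame correspondent (Sahlqvist): ∀x ∀y ∀z ((xR²y ∧ xR²z) → ∃w (yR²w ∧ zRw)) — i.e. a generalized confluence (Geach) condition.
F1: satisfies the condition.
F2: satisfies the condition.
F3: satisfies the condition.
F4: fails — w0R²w0, w0R²w2 but no w with w0R²w and w2Rw.
F5: fails — vR²u, vR²u but no t with uR²t and uRt.
Valid on: F1, F2, F3.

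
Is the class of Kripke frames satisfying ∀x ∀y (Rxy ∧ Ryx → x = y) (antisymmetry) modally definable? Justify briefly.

Not definable by any modal formula

Any modally definable frame class is closed under surjective bounded morphisms.
The 4-cycle (worlds w0,w1,w2,w3 with w0→w1→w2→w3→w0) is antisymmetric. Sending even-indexed worlds to • and odd-indexed worlds to ∘ is a surjective bounded morphism onto the two-world frame with •↔∘, which is not antisymmetric.
So the class is not modally definable.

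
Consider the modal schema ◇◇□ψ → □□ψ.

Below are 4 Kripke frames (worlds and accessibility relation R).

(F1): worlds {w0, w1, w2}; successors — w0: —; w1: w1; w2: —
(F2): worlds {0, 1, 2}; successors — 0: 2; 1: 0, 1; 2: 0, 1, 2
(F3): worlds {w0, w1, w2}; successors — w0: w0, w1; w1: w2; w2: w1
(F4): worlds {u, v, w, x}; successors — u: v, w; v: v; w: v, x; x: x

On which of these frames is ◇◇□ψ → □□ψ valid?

(F1)

This is the axiom for a generalized confluence (Geach) condition; its first-order frame correspondent is ∀x ∀y ∀z ((xR²y ∧ xR²z) → ∃w (yRw ∧ z = w)).
(F1): satisfies the condition.
(F2): fails — 0R²0, 0R²0 but no w with 0Rw and 0=w.
(F3): fails — w0R²w0, w0R²w2 but no w with w0Rw and w2=w.
(F4): fails — uR²v, uR²x but no t with vRt and x=t.
Valid on: (F1).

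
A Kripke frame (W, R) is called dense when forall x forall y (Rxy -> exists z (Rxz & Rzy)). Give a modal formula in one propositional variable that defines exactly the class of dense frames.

The condition is density. The C4 schema □□r → □r defines it.
Suppose □□r→□r is valid. Take Rxy and set V(r)={w : xR²w}. Then □□r at x, so □r at x, so r at y, i.e. ∃z(Rxz∧Rzy).

□□r → □r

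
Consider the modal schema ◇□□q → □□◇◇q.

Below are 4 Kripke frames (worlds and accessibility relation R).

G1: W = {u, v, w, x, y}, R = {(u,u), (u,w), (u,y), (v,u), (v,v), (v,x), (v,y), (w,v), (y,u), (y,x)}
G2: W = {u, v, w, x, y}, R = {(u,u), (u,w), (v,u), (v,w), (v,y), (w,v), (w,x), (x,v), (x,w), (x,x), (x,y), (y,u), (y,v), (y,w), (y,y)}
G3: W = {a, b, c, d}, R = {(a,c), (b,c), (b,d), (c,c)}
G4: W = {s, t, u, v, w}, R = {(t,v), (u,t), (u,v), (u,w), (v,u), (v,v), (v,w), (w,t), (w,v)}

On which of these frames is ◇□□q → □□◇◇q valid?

The schema corresponds to a generalized confluence (Geach) condition: ∀x ∀y ∀z ((xRy ∧ xR²z) → ∃w (yR²w ∧ zR²w)).
G1: fails — uRu, uR²x but no t with uR²t and xR²t.
G2: ✓.
G3: fails — bRd, bR²c but no w with dR²w and cR²w.
G4: ✓.

G2, G4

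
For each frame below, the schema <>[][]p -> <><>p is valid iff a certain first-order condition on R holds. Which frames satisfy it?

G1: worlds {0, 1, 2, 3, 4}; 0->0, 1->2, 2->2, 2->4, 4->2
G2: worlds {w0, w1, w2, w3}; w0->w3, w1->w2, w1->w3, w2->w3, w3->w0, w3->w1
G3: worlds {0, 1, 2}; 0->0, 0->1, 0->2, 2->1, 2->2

Frame correspondent (Sahlqvist): forall x forall y (xRy -> exists w (y R^2 w & x R^2 w)) — i.e. a generalized confluence (Geach) condition.
G1: ✓.
G2: fails — w0Rw3 but no w with w3R²w and w0R²w.
G3: fails — 0R1 but no w with 1R²w and 0R²w.

G1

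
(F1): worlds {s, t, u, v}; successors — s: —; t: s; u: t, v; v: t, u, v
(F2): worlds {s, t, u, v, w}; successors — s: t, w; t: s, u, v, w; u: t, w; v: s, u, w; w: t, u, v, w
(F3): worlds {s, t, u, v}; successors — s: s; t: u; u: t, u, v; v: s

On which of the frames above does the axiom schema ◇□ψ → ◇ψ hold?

(F2)

This is the axiom for a generalized confluence (Geach) condition; its first-order frame correspondent is ∀x ∀y (xRy → ∃w (yRw ∧ xRw)).
(F1): fails — tRs but no w with sRw and tRw.
(F2): ✓.
(F3): fails — uRv but no w with vRw and uRw.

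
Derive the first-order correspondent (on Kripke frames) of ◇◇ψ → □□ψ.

This is a Sahlqvist (Geach-type) schema ◇^2□^0ψ → □^2◇^0ψ.
First-order correspondent: ∀x ∀y ∀z ((xR²y ∧ xR²z) → ∃w (y = w ∧ z = w)).

∀x ∀y ∀z ((xR²y ∧ xR²z) → ∃w (y = w ∧ z = w))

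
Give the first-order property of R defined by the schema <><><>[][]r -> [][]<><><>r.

forall x forall y forall z ((x R^3 y & x R^2 z) -> exists w (y R^2 w & z R^3 w))

This is a Sahlqvist (Geach-type) schema ◇^3□^2r → □^2◇^3r.
Minimal-valuation argument: fix x; take any y with xR^3y and any z with xR^2z. Set V(r) to the set of worlds R-reachable from y in exactly 2 steps. Then □^2r holds at y, so the antecedent holds at x; validity forces ◇^3r at z, giving a w with zR^3w and yR^2w.
First-order correspondent: forall x forall y forall z ((x R^3 y & x R^2 z) -> exists w (y R^2 w & z R^3 w)).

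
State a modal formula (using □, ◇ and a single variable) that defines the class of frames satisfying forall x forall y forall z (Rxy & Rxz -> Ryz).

A defining formula is ◇r → □◇r (the 5 axiom).
Suppose ◇r→□◇r is valid. Take Rxy, Rxz and set V(r)={y}. Then ◇r at x, so □◇r at x, so ◇r at z, so some w with Rzw has r; w=y, i.e. Rzy. By symmetry of the argument, Ryz.

◇r → □◇r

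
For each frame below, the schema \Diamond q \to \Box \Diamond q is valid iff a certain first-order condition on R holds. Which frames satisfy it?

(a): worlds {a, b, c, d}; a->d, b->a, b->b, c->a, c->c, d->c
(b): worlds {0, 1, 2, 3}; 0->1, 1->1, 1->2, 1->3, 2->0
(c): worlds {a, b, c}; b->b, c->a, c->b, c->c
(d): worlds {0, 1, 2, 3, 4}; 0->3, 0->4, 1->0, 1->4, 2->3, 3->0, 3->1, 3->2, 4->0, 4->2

Frame correspondent (Sahlqvist): \forall x \forall y \forall z (Rxy \wedge Rxz \to Ryz) — i.e. the Euclidean property.
(a): fails — Rad and Rad but not Rdd.
(b): fails — R12 and R12 but not R22.
(c): fails — Rca and Rca but not Raa.
(d): fails — R04 and R04 but not R44.
Valid on no frame.

none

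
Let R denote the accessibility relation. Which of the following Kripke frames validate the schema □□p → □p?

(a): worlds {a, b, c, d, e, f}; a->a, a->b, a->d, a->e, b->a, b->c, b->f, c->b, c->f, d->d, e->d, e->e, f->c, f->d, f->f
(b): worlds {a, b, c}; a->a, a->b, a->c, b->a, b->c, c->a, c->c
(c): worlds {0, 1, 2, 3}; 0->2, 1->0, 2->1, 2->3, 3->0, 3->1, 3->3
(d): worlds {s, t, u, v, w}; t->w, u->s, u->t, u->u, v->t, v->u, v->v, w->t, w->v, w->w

(b), (d)

The schema corresponds to density: ∀x ∀y (Rxy → ∃z (Rxz ∧ Rzy)).
(a): fails — Rcb but no z with Rcz and Rzb.
(b): ✓.
(c): fails — R10 but no z with R1z and Rz0.
(d): ✓.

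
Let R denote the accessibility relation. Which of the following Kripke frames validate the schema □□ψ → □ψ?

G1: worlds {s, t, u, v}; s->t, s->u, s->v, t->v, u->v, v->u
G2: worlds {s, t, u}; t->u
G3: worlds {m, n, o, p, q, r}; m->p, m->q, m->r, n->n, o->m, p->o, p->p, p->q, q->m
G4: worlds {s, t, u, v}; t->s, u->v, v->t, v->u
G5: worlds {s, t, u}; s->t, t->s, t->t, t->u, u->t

G5

This is the axiom for density; its first-order frame correspondent is ∀x ∀y (Rxy → ∃z (Rxz ∧ Rzy)).
G1: fails — Ruv but no z with Ruz and Rzv.
G2: fails — Rtu but no z with Rtz and Rzu.
G3: fails — Rom but no z with Roz and Rzm.
G4: fails — Ruv but no z with Ruz and Rzv.
G5: ✓.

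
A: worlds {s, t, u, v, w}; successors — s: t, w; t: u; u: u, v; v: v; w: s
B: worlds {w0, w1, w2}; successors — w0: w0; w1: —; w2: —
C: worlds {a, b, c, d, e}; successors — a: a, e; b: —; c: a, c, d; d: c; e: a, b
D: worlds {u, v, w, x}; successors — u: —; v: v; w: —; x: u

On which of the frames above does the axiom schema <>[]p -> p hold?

B

Frame correspondent (Sahlqvist): forall x forall y (Rxy -> Ryx) — i.e. symmetry.
A: fails — Ruv but not Rvu.
B: holds.
C: fails — Reb but not Rbe.
D: fails — Rxu but not Rux.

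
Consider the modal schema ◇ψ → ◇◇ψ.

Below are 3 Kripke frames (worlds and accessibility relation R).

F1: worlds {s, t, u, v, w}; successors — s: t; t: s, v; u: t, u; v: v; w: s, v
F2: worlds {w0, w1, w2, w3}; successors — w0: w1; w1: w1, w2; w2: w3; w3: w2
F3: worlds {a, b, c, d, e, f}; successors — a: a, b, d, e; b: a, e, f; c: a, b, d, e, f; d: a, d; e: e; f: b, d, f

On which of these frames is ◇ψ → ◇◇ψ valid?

This is the axiom for a generalized confluence (Geach) condition; its first-order frame correspondent is ∀x ∀y (xRy → ∃w (y = w ∧ xR²w)).
F1: fails — sRt but no w* with t=w* and sR²w*.
F2: fails — w2Rw3 but no w with w3=w and w2R²w.
F3: ✓.
Valid on: F3.

F3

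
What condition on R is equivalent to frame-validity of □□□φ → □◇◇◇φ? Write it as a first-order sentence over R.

This is a Sahlqvist (Geach-type) schema ◇^0□^3φ → □^1◇^3φ.
Minimal-valuation argument: fix x; take any y with xR^0y and any z with xR^1z. Set V(φ) to the set of worlds R-reachable from y in exactly 3 steps. Then □^3φ holds at y, so the antecedent holds at x; validity forces ◇^3φ at z, giving a w with zR^3w and yR^3w.
First-order correspondent: ∀x ∀z (xRz → ∃w (xR³w ∧ zR³w)).

∀x ∀z (xRz → ∃w (xR³w ∧ zR³w))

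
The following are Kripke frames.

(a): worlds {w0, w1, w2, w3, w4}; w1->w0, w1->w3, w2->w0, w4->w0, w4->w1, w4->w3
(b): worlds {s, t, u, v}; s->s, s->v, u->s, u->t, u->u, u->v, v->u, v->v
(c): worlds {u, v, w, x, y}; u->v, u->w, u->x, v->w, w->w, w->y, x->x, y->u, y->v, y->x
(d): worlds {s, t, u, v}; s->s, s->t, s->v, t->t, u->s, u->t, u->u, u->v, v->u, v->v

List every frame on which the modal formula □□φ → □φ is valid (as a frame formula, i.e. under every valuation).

(b), (d)

Frame correspondent (Sahlqvist): ∀x ∀y (Rxy → ∃z (Rxz ∧ Rzy)) — i.e. density.
(a): fails — Rw1w0 but no z with Rw1z and Rzw0.
(b): holds.
(c): fails — Ruv but no z with Ruz and Rzv.
(d): holds.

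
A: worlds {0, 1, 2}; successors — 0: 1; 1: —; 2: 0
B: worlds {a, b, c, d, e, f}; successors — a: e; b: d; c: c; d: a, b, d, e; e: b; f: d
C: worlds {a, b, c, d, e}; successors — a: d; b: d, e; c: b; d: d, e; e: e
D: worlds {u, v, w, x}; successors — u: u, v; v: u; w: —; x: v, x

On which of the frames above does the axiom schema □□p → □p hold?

This is the axiom for density; its first-order frame correspondent is ∀x ∀y (Rxy → ∃z (Rxz ∧ Rzy)).
A: fails — R01 but no z with R0z and Rz1.
B: fails — Reb but no z with Rez and Rzb.
C: fails — Rcb but no z with Rcz and Rzb.
D: ✓.
Valid on: D.

D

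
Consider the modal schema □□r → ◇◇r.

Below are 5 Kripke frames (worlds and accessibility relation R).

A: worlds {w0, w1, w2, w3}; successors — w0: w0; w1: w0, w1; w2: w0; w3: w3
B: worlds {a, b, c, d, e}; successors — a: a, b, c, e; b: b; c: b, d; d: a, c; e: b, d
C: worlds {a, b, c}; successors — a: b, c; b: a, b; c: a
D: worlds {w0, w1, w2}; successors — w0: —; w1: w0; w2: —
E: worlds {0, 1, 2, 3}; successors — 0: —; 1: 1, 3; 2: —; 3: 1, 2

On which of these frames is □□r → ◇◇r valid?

A, B, C

This is the axiom for a generalized confluence (Geach) condition; its first-order frame correspondent is ∀x ∃w (xR²w ∧ xR²w).
A: holds.
B: holds.
C: holds.
D: fails — at w0 but no w with w0R²w and w0R²w.
E: fails — at 0 but no w with 0R²w and 0R²w.
Valid on: A, B, C.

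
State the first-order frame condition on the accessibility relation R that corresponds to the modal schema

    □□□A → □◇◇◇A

This is a Sahlqvist (Geach-type) schema ◇^0□^3A → □^1◇^3A.
First-order correspondent: ∀x ∀z (xRz → ∃w (xR³w ∧ zR³w)).

∀x ∀z (xRz → ∃w (xR³w ∧ zR³w))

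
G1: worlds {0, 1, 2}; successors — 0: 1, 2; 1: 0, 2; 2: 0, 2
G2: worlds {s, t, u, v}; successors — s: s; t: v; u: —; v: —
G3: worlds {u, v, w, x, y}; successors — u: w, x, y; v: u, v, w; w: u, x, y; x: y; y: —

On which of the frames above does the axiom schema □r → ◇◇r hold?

G1

Frame correspondent (Sahlqvist): ∀x ∃w (xRw ∧ xR²w) — i.e. a generalized confluence (Geach) condition.
G1: ✓.
G2: fails — at t but no w with tRw and tR²w.
G3: fails — at x but no t with xRt and xR²t.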